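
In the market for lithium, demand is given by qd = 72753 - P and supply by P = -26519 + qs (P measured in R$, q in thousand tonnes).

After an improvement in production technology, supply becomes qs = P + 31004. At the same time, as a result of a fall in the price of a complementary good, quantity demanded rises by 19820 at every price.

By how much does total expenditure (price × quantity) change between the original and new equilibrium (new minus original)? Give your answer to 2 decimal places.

+754692666.25

Original equilibrium: 72753 - P = P + 26519 gives 46234 = 2P, so P = 23117 and q = 49636.
The new curves are qd = 92573 - P (demand) and qs = P + 31004 (supply).
New equilibrium: 92573 - P = P + 31004 ⇒ 61569 = 2P ⇒ P = 30784.5, q = 61788.5.
Expenditure moves from 23117×49636 = 1147435412 to 30784.5×61788.5 = 1902128078.25; change = +754692666.25.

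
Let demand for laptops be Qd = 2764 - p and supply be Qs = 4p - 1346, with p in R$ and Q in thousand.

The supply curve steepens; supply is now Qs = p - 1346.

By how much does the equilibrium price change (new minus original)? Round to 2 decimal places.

Before the shock: 2764 - p = 4p - 1346 ⇒ 4110 = 5p ⇒ p = 822, Q = 1942.
With the change applied: demand Qd = 2764 - p, supply Qs = p - 1346.
Setting them equal: 2764 - p = p - 1346 → 4110 = 2p, so p = 2055 and Q = 709.
Δp = 2055 − 822 = +1233.00.

+1233.00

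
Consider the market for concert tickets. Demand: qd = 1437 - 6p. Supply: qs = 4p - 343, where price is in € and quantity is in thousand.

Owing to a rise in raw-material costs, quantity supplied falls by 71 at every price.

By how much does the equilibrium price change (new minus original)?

+7.1

Original equilibrium: 1437 - 6p = 4p - 343 gives 1780 = 10p, so p = 178 and q = 369.
With the change applied: demand qd = 1437 - 6p, supply qs = 4p - 414.
Clearing the new market: 1437 - 6p = 4p - 414, so p = 185.1 and q = 326.4.
Δp = 185.1 − 178 = +7.1.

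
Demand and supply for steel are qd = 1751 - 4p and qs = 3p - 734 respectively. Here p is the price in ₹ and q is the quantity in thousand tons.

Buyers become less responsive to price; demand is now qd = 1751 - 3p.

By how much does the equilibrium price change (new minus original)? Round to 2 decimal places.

+59.17

Before the shock: 1751 - 4p = 3p - 734 ⇒ 2485 = 7p ⇒ p = 355, q = 331.
With the change applied: demand qd = 1751 - 3p, supply qs = 3p - 734.
New equilibrium: 1751 - 3p = 3p - 734 ⇒ 2485 = 6p ⇒ p = 2485/6 ≈ 414.1667, q = 508.5.
Δp = 414.1667 − 355 = +59.17.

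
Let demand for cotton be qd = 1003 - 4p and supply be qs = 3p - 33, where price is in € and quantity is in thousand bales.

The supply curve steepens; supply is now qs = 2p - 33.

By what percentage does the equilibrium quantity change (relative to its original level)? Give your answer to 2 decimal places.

Solve the original market: 1003 - 4p = 3p - 33, hence p = 148 and q = 411.
After the shift, demand is qd = 1003 - 4p and supply is qs = 2p - 33.
Clearing the new market: 1003 - 4p = 2p - 33, so p = 518/3 ≈ 172.6667 and q = 937/3 ≈ 312.3333.
%Δq = (312.3333 − 411) / 411 × 100 = -24.01%.

-24.01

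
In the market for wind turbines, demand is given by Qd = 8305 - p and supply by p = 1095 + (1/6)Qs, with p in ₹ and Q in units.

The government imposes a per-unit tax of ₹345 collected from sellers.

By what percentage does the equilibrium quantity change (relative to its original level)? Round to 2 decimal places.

-4.79

Initially, 8305 - p = 6p - 6570, so 14875 = 7p and p = 2125, Q = 6180.
Since sellers keep the price net of the tax, the effective supply curve becomes Qs = 6p - 8640.
Clearing the new market: 8305 - p = 6p - 8640, so p = 16945/7 ≈ 2420.7143 and Q = 41190/7 ≈ 5884.2857.
%ΔQ = (5884.2857 − 6180) / 6180 × 100 = -4.79%.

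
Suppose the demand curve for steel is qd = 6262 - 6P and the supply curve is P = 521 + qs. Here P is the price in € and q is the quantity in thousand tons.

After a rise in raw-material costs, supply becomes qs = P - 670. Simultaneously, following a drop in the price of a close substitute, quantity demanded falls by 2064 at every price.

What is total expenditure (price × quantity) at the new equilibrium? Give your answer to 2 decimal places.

Before the shock: 6262 - 6P = P - 521 ⇒ 6783 = 7P ⇒ P = 969, q = 448.
The shock moves the curves to qd = 4198 - 6P and qs = P - 670.
New equilibrium: 4198 - 6P = P - 670 ⇒ 4868 = 7P ⇒ P = 4868/7 ≈ 695.4286, q = 178/7 ≈ 25.4286.
New expenditure = 695.4286 × 25.4286 = 17683.76.

17683.76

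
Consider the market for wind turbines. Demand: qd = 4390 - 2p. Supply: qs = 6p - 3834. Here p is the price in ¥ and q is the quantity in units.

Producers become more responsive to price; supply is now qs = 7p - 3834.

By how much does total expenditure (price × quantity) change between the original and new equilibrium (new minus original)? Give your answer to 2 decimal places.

Before the shock: 4390 - 2p = 6p - 3834 ⇒ 8224 = 8p ⇒ p = 1028, q = 2334.
The new curves are qd = 4390 - 2p (demand) and qs = 7p - 3834 (supply).
Setting them equal: 4390 - 2p = 7p - 3834 → 8224 = 9p, so p = 8224/9 ≈ 913.7778 and q = 23062/9 ≈ 2562.4444.
Expenditure moves from 1028×2334 = 2399352 to 913.7778×2562.4444 = 2341504.7901; change = -57847.21.

-57847.21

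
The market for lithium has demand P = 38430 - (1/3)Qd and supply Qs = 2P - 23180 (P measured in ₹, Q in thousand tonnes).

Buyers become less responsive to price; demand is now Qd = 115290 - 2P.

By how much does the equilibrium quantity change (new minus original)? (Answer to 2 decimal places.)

Original equilibrium: 115290 - 3P = 2P - 23180 gives 138470 = 5P, so P = 27694 and Q = 32208.
With the change applied: demand Qd = 115290 - 2P, supply Qs = 2P - 23180.
Clearing the new market: 115290 - 2P = 2P - 23180, so P = 34617.5 and Q = 46055.
ΔQ = 46055 − 32208 = +13847.00.

+13847.00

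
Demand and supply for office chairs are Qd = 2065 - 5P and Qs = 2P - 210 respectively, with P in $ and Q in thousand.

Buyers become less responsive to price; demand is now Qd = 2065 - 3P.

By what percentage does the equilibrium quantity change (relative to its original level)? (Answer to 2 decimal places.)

Original equilibrium: 2065 - 5P = 2P - 210 gives 2275 = 7P, so P = 325 and Q = 440.
The shock moves the curves to Qd = 2065 - 3P and Qs = 2P - 210.
New equilibrium: 2065 - 3P = 2P - 210 ⇒ 2275 = 5P ⇒ P = 455, Q = 700.
%ΔQ = (700 − 440) / 440 × 100 = +59.09%.

+59.09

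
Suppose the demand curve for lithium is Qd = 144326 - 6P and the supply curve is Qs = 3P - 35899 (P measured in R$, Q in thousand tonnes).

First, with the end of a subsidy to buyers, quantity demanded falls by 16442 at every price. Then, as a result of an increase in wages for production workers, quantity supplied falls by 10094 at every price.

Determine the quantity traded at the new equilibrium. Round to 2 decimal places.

11966.00

Before the shock: 144326 - 6P = 3P - 35899 ⇒ 180225 = 9P ⇒ P = 20025, Q = 24176.
The shock moves the curves to Qd = 127884 - 6P and Qs = 3P - 45993.
New equilibrium: 127884 - 6P = 3P - 45993 ⇒ 173877 = 9P ⇒ P = 57959/3 ≈ 19319.6667, Q = 11966.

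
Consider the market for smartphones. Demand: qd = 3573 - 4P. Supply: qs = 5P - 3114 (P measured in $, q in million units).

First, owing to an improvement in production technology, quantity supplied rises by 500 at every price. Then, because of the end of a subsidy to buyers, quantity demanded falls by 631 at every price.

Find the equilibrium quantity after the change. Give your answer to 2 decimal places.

472.67

Initially, 3573 - 4P = 5P - 3114, so 6687 = 9P and P = 743, q = 601.
After the shift, demand is qd = 2942 - 4P and supply is qs = 5P - 2614.
New equilibrium: 2942 - 4P = 5P - 2614 ⇒ 5556 = 9P ⇒ P = 1852/3 ≈ 617.3333, q = 1418/3 ≈ 472.6667.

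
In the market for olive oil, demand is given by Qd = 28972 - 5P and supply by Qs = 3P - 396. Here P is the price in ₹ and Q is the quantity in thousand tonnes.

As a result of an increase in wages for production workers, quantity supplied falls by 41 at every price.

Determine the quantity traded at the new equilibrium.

Solve the original market: 28972 - 5P = 3P - 396, hence P = 3671 and Q = 10617.
The new curves are Qd = 28972 - 5P (demand) and Qs = 3P - 437 (supply).
Equate the new curves: 28972 - 5P = 3P - 437, giving 29409 = 8P, P = 3676.125, Q = 10591.375.

10591.375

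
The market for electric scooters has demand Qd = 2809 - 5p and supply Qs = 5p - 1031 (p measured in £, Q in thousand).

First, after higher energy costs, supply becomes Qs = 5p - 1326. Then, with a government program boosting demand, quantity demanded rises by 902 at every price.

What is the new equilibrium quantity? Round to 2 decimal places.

1192.50

Initially, 2809 - 5p = 5p - 1031, so 3840 = 10p and p = 384, Q = 889.
After the shift, demand is Qd = 3711 - 5p and supply is Qs = 5p - 1326.
Equate the new curves: 3711 - 5p = 5p - 1326, giving 5037 = 10p, p = 503.7, Q = 1192.5.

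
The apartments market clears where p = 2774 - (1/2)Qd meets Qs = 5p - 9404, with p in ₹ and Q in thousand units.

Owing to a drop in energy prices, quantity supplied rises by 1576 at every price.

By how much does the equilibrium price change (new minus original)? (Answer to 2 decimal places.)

Solve the original market: 5548 - 2p = 5p - 9404, hence p = 2136 and Q = 1276.
The shock moves the curves to Qd = 5548 - 2p and Qs = 5p - 7828.
Setting them equal: 5548 - 2p = 5p - 7828 → 13376 = 7p, so p = 13376/7 ≈ 1910.8571 and Q = 12084/7 ≈ 1726.2857.
Δp = 1910.8571 − 2136 = -225.14.

-225.14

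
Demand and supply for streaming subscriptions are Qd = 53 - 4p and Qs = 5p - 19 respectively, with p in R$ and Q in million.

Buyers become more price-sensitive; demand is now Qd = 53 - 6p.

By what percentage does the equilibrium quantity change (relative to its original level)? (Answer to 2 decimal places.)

-34.63

Initially, 53 - 4p = 5p - 19, so 72 = 9p and p = 8, Q = 21.
The shock moves the curves to Qd = 53 - 6p and Qs = 5p - 19.
Clearing the new market: 53 - 6p = 5p - 19, so p = 72/11 ≈ 6.5455 and Q = 151/11 ≈ 13.7273.
%ΔQ = (13.7273 − 21) / 21 × 100 = -34.63%.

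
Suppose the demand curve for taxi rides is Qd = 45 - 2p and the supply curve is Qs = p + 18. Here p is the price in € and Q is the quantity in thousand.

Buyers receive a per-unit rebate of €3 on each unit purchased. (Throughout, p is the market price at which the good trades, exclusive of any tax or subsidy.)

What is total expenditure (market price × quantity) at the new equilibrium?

Original equilibrium: 45 - 2p = p + 18 gives 27 = 3p, so p = 9 and Q = 27.
Since buyers' out-of-pocket price is the market price minus the rebate, the effective demand curve becomes Qd = 51 - 2p.
New equilibrium: 51 - 2p = p + 18 ⇒ 33 = 3p ⇒ p = 11, Q = 29.
New expenditure = 11 × 29 = 319.

319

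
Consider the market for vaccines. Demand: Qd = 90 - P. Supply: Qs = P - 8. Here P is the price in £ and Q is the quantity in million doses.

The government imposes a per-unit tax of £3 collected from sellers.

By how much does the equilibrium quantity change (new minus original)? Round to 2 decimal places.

Before the shock: 90 - P = P - 8 ⇒ 98 = 2P ⇒ P = 49, Q = 41.
Since sellers keep the price net of the tax, the effective supply curve becomes Qs = P - 11.
Equate the new curves: 90 - P = P - 11, giving 101 = 2P, P = 50.5, Q = 39.5.
ΔQ = 39.5 − 41 = -1.50.

-1.50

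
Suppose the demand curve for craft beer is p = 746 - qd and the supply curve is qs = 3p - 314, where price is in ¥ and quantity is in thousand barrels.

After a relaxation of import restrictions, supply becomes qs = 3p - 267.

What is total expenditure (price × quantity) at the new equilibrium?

124788.9375

Before the shock: 746 - p = 3p - 314 ⇒ 1060 = 4p ⇒ p = 265, q = 481.
The new curves are qd = 746 - p (demand) and qs = 3p - 267 (supply).
Setting them equal: 746 - p = 3p - 267 → 1013 = 4p, so p = 253.25 and q = 492.75.
New expenditure = 253.25 × 492.75 = 124788.9375.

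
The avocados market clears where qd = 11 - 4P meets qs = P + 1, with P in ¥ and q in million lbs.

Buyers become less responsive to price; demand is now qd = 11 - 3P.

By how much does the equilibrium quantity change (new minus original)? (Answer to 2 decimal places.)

Initially, 11 - 4P = P + 1, so 10 = 5P and P = 2, q = 3.
The new curves are qd = 11 - 3P (demand) and qs = P + 1 (supply).
Setting them equal: 11 - 3P = P + 1 → 10 = 4P, so P = 2.5 and q = 3.5.
Δq = 3.5 − 3 = +0.50.

+0.50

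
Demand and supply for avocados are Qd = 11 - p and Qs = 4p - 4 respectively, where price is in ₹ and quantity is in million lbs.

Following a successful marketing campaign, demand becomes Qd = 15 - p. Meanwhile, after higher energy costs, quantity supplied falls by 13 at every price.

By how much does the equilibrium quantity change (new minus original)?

+0.6

Before the shock: 11 - p = 4p - 4 ⇒ 15 = 5p ⇒ p = 3, Q = 8.
The new curves are Qd = 15 - p (demand) and Qs = 4p - 17 (supply).
Setting them equal: 15 - p = 4p - 17 → 32 = 5p, so p = 6.4 and Q = 8.6.
ΔQ = 8.6 − 8 = +0.6.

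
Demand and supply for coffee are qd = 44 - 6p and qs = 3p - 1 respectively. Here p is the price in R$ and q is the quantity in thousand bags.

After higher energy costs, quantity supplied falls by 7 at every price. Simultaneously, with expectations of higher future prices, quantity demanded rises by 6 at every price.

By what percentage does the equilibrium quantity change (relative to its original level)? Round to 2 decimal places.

Solve the original market: 44 - 6p = 3p - 1, hence p = 5 and q = 14.
The new curves are qd = 50 - 6p (demand) and qs = 3p - 8 (supply).
Setting them equal: 50 - 6p = 3p - 8 → 58 = 9p, so p = 58/9 ≈ 6.4444 and q = 34/3 ≈ 11.3333.
%Δq = (11.3333 − 14) / 14 × 100 = -19.05%.

-19.05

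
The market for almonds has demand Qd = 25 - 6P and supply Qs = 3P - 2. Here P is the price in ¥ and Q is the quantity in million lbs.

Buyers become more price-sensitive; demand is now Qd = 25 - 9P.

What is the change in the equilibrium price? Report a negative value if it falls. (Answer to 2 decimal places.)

-0.75

Original equilibrium: 25 - 6P = 3P - 2 gives 27 = 9P, so P = 3 and Q = 7.
The shock moves the curves to Qd = 25 - 9P and Qs = 3P - 2.
Clearing the new market: 25 - 9P = 3P - 2, so P = 2.25 and Q = 4.75.
ΔP = 2.25 − 3 = -0.75.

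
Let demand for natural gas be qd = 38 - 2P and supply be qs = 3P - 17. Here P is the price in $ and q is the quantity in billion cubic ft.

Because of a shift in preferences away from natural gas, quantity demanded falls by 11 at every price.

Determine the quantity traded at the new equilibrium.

Original equilibrium: 38 - 2P = 3P - 17 gives 55 = 5P, so P = 11 and q = 16.
The new curves are qd = 27 - 2P (demand) and qs = 3P - 17 (supply).
New equilibrium: 27 - 2P = 3P - 17 ⇒ 44 = 5P ⇒ P = 8.8, q = 9.4.

9.4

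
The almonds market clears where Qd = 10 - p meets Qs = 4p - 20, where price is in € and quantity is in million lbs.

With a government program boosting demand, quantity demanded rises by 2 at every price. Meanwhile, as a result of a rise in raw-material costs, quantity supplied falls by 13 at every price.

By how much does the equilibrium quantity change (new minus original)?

Before the shock: 10 - p = 4p - 20 ⇒ 30 = 5p ⇒ p = 6, Q = 4.
After the shift, demand is Qd = 12 - p and supply is Qs = 4p - 33.
Equate the new curves: 12 - p = 4p - 33, giving 45 = 5p, p = 9, Q = 3.
ΔQ = 3 − 4 = -1.

-1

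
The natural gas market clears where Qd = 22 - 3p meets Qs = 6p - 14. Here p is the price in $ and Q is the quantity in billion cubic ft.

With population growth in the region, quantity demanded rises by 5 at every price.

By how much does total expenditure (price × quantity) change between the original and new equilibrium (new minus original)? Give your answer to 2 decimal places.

+20.74

Original equilibrium: 22 - 3p = 6p - 14 gives 36 = 9p, so p = 4 and Q = 10.
With the change applied: demand Qd = 27 - 3p, supply Qs = 6p - 14.
Clearing the new market: 27 - 3p = 6p - 14, so p = 41/9 ≈ 4.5556 and Q = 40/3 ≈ 13.3333.
Expenditure moves from 4×10 = 40 to 4.5556×13.3333 = 60.7407; change = +20.74.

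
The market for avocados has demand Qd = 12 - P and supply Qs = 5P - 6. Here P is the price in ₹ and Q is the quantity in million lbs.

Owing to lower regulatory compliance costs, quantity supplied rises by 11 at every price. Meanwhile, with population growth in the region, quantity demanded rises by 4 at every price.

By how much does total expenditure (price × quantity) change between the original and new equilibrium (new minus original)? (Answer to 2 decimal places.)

Before the shock: 12 - P = 5P - 6 ⇒ 18 = 6P ⇒ P = 3, Q = 9.
The shock moves the curves to Qd = 16 - P and Qs = 5P + 5.
Equate the new curves: 16 - P = 5P + 5, giving 11 = 6P, P = 11/6 ≈ 1.8333, Q = 85/6 ≈ 14.1667.
Expenditure moves from 3×9 = 27 to 1.8333×14.1667 = 25.9722; change = -1.03.

-1.03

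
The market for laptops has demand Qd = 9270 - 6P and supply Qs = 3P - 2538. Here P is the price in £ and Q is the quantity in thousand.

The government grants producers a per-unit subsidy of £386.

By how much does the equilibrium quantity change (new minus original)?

+772

Initially, 9270 - 6P = 3P - 2538, so 11808 = 9P and P = 1312, Q = 1398.
Since sellers receive the price plus the subsidy, the effective supply curve becomes Qs = 3P - 1380.
Clearing the new market: 9270 - 6P = 3P - 1380, so P = 3550/3 ≈ 1183.3333 and Q = 2170.
ΔQ = 2170 − 1398 = +772.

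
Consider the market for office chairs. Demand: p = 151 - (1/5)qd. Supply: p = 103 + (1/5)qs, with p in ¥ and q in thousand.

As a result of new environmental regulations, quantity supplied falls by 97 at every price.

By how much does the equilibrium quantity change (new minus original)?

Before the shock: 755 - 5p = 5p - 515 ⇒ 1270 = 10p ⇒ p = 127, q = 120.
The shock moves the curves to qd = 755 - 5p and qs = 5p - 612.
New equilibrium: 755 - 5p = 5p - 612 ⇒ 1367 = 10p ⇒ p = 136.7, q = 71.5.
Δq = 71.5 − 120 = -48.5.

-48.5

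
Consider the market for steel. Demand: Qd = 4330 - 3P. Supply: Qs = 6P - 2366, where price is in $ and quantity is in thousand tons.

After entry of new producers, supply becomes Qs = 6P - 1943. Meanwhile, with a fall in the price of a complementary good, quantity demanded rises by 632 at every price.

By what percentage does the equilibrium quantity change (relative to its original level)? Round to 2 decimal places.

Before the shock: 4330 - 3P = 6P - 2366 ⇒ 6696 = 9P ⇒ P = 744, Q = 2098.
The shock moves the curves to Qd = 4962 - 3P and Qs = 6P - 1943.
New equilibrium: 4962 - 3P = 6P - 1943 ⇒ 6905 = 9P ⇒ P = 6905/9 ≈ 767.2222, Q = 7981/3 ≈ 2660.3333.
%ΔQ = (2660.3333 − 2098) / 2098 × 100 = +26.80%.

+26.80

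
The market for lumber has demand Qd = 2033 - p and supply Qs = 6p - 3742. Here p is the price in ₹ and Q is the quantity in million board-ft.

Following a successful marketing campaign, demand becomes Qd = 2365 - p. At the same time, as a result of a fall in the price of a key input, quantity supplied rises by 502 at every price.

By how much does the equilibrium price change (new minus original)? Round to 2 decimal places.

-24.29

Initially, 2033 - p = 6p - 3742, so 5775 = 7p and p = 825, Q = 1208.
The new curves are Qd = 2365 - p (demand) and Qs = 6p - 3240 (supply).
Equate the new curves: 2365 - p = 6p - 3240, giving 5605 = 7p, p = 5605/7 ≈ 800.7143, Q = 10950/7 ≈ 1564.2857.
Δp = 800.7143 − 825 = -24.29.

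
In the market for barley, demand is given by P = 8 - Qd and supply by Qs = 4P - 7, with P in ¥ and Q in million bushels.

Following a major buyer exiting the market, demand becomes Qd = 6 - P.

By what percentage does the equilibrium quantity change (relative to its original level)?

Initially, 8 - P = 4P - 7, so 15 = 5P and P = 3, Q = 5.
The shock moves the curves to Qd = 6 - P and Qs = 4P - 7.
Equate the new curves: 6 - P = 4P - 7, giving 13 = 5P, P = 2.6, Q = 3.4.
%ΔQ = (3.4 − 5) / 5 × 100 = -32%.

-32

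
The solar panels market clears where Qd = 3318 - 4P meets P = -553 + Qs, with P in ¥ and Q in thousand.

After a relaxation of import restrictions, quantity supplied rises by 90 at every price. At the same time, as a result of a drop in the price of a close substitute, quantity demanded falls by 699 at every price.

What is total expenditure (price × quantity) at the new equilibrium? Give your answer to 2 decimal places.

Original equilibrium: 3318 - 4P = P + 553 gives 2765 = 5P, so P = 553 and Q = 1106.
After the shift, demand is Qd = 2619 - 4P and supply is Qs = P + 643.
Equate the new curves: 2619 - 4P = P + 643, giving 1976 = 5P, P = 395.2, Q = 1038.2.
New expenditure = 395.2 × 1038.2 = 410296.64.

410296.64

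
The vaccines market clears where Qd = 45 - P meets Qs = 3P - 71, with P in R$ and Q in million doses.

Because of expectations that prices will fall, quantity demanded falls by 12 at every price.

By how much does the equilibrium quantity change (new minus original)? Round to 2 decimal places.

-9.00

Before the shock: 45 - P = 3P - 71 ⇒ 116 = 4P ⇒ P = 29, Q = 16.
The new curves are Qd = 33 - P (demand) and Qs = 3P - 71 (supply).
Setting them equal: 33 - P = 3P - 71 → 104 = 4P, so P = 26 and Q = 7.
ΔQ = 7 − 16 = -9.00.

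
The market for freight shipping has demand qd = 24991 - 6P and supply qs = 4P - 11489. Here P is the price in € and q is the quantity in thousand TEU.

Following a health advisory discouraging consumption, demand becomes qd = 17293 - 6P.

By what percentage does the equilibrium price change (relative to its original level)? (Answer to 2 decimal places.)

-21.10

Solve the original market: 24991 - 6P = 4P - 11489, hence P = 3648 and q = 3103.
With the change applied: demand qd = 17293 - 6P, supply qs = 4P - 11489.
Clearing the new market: 17293 - 6P = 4P - 11489, so P = 2878.2 and q = 23.8.
%ΔP = (2878.2 − 3648) / 3648 × 100 = -21.10%.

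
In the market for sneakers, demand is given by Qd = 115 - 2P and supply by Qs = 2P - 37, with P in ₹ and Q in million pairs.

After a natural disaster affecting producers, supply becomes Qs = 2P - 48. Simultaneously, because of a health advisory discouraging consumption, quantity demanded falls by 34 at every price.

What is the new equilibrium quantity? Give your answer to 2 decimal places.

16.50

Solve the original market: 115 - 2P = 2P - 37, hence P = 38 and Q = 39.
With the change applied: demand Qd = 81 - 2P, supply Qs = 2P - 48.
New equilibrium: 81 - 2P = 2P - 48 ⇒ 129 = 4P ⇒ P = 32.25, Q = 16.5.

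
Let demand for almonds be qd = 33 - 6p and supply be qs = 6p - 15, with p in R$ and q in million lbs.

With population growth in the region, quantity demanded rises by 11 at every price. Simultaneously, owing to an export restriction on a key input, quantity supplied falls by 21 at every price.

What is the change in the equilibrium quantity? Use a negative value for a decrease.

Initially, 33 - 6p = 6p - 15, so 48 = 12p and p = 4, q = 9.
The new curves are qd = 44 - 6p (demand) and qs = 6p - 36 (supply).
New equilibrium: 44 - 6p = 6p - 36 ⇒ 80 = 12p ⇒ p = 20/3 ≈ 6.6667, q = 4.
Δq = 4 − 9 = -5.

-5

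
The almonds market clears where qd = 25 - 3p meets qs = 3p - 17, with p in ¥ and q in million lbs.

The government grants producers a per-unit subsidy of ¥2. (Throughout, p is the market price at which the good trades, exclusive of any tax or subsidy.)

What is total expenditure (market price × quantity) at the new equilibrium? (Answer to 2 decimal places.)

Initially, 25 - 3p = 3p - 17, so 42 = 6p and p = 7, q = 4.
Since sellers receive the price plus the subsidy, the effective supply curve becomes qs = 3p - 11.
Clearing the new market: 25 - 3p = 3p - 11, so p = 6 and q = 7.
New expenditure = 6 × 7 = 42.00.

42.00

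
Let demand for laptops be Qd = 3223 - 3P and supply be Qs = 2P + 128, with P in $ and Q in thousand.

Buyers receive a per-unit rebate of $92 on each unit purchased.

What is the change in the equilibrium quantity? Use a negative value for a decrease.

Before the shock: 3223 - 3P = 2P + 128 ⇒ 3095 = 5P ⇒ P = 619, Q = 1366.
Since buyers' out-of-pocket price is the market price minus the rebate, the effective demand curve becomes Qd = 3499 - 3P.
Equate the new curves: 3499 - 3P = 2P + 128, giving 3371 = 5P, P = 674.2, Q = 1476.4.
ΔQ = 1476.4 − 1366 = +110.4.

+110.4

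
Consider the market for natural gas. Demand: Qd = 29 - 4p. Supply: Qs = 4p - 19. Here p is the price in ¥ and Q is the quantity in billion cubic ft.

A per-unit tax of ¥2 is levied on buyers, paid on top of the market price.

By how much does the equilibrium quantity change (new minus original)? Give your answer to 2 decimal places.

-4.00

Before the shock: 29 - 4p = 4p - 19 ⇒ 48 = 8p ⇒ p = 6, Q = 5.
Since buyers pay the price plus the tax, the effective demand curve becomes Qd = 21 - 4p.
New equilibrium: 21 - 4p = 4p - 19 ⇒ 40 = 8p ⇒ p = 5, Q = 1.
ΔQ = 1 − 5 = -4.00.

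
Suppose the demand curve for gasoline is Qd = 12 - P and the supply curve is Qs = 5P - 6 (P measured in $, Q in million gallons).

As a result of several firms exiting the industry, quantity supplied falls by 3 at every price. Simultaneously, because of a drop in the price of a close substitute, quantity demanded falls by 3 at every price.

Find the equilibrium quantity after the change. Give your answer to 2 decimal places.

6.00

Original equilibrium: 12 - P = 5P - 6 gives 18 = 6P, so P = 3 and Q = 9.
With the change applied: demand Qd = 9 - P, supply Qs = 5P - 9.
Setting them equal: 9 - P = 5P - 9 → 18 = 6P, so P = 3 and Q = 6.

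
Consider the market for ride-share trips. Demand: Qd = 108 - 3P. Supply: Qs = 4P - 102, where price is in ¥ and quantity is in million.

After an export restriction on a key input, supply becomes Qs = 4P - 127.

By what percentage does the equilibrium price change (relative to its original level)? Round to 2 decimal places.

+11.90

Original equilibrium: 108 - 3P = 4P - 102 gives 210 = 7P, so P = 30 and Q = 18.
With the change applied: demand Qd = 108 - 3P, supply Qs = 4P - 127.
Equate the new curves: 108 - 3P = 4P - 127, giving 235 = 7P, P = 235/7 ≈ 33.5714, Q = 51/7 ≈ 7.2857.
%ΔP = (33.5714 − 30) / 30 × 100 = +11.90%.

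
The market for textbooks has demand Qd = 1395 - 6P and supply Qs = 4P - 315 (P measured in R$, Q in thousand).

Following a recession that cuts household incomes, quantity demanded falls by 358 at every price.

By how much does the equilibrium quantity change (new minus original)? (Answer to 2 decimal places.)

-143.20

Before the shock: 1395 - 6P = 4P - 315 ⇒ 1710 = 10P ⇒ P = 171, Q = 369.
The new curves are Qd = 1037 - 6P (demand) and Qs = 4P - 315 (supply).
Equate the new curves: 1037 - 6P = 4P - 315, giving 1352 = 10P, P = 135.2, Q = 225.8.
ΔQ = 225.8 − 369 = -143.20.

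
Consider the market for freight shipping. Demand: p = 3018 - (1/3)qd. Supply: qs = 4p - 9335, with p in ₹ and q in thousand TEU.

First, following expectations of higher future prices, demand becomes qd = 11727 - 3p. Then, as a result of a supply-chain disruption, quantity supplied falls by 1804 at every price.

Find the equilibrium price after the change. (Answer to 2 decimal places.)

3266.57

Initially, 9054 - 3p = 4p - 9335, so 18389 = 7p and p = 2627, q = 1173.
The shock moves the curves to qd = 11727 - 3p and qs = 4p - 11139.
Equate the new curves: 11727 - 3p = 4p - 11139, giving 22866 = 7p, p = 22866/7 ≈ 3266.5714, q = 13491/7 ≈ 1927.2857.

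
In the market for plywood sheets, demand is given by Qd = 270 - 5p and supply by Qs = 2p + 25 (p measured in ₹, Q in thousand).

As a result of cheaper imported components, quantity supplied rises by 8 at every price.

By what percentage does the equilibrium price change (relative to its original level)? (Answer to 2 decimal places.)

-3.27

Before the shock: 270 - 5p = 2p + 25 ⇒ 245 = 7p ⇒ p = 35, Q = 95.
The shock moves the curves to Qd = 270 - 5p and Qs = 2p + 33.
Clearing the new market: 270 - 5p = 2p + 33, so p = 237/7 ≈ 33.8571 and Q = 705/7 ≈ 100.7143.
%Δp = (33.8571 − 35) / 35 × 100 = -3.27%.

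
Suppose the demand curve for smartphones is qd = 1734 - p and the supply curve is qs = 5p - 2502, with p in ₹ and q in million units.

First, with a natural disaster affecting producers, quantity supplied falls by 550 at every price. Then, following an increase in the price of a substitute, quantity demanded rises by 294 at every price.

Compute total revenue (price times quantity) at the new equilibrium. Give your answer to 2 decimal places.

Initially, 1734 - p = 5p - 2502, so 4236 = 6p and p = 706, q = 1028.
With the change applied: demand qd = 2028 - p, supply qs = 5p - 3052.
Clearing the new market: 2028 - p = 5p - 3052, so p = 2540/3 ≈ 846.6667 and q = 3544/3 ≈ 1181.3333.
New expenditure = 846.6667 × 1181.3333 = 1000195.56.

1000195.56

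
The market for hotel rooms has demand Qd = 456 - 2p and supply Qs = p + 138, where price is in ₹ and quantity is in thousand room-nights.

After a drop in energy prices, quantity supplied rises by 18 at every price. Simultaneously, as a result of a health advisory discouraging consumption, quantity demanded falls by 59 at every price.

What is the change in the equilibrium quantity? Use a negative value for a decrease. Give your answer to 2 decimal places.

-7.67

Original equilibrium: 456 - 2p = p + 138 gives 318 = 3p, so p = 106 and Q = 244.
With the change applied: demand Qd = 397 - 2p, supply Qs = p + 156.
Equate the new curves: 397 - 2p = p + 156, giving 241 = 3p, p = 241/3 ≈ 80.3333, Q = 709/3 ≈ 236.3333.
ΔQ = 236.3333 − 244 = -7.67.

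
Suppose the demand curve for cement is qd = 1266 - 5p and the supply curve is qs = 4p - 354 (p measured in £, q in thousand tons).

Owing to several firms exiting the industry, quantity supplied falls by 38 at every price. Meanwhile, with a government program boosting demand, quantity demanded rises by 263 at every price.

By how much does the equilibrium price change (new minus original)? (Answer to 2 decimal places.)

+33.44

Solve the original market: 1266 - 5p = 4p - 354, hence p = 180 and q = 366.
After the shift, demand is qd = 1529 - 5p and supply is qs = 4p - 392.
Equate the new curves: 1529 - 5p = 4p - 392, giving 1921 = 9p, p = 1921/9 ≈ 213.4444, q = 4156/9 ≈ 461.7778.
Δp = 213.4444 − 180 = +33.44.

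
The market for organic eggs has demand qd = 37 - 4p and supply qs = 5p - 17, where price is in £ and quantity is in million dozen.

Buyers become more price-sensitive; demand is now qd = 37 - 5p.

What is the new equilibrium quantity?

10

Solve the original market: 37 - 4p = 5p - 17, hence p = 6 and q = 13.
After the shift, demand is qd = 37 - 5p and supply is qs = 5p - 17.
Setting them equal: 37 - 5p = 5p - 17 → 54 = 10p, so p = 5.4 and q = 10.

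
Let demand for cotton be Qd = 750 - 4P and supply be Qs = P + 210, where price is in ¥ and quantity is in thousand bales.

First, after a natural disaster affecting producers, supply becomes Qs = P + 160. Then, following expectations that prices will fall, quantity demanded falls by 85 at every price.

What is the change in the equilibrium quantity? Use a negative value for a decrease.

-57

Solve the original market: 750 - 4P = P + 210, hence P = 108 and Q = 318.
The shock moves the curves to Qd = 665 - 4P and Qs = P + 160.
New equilibrium: 665 - 4P = P + 160 ⇒ 505 = 5P ⇒ P = 101, Q = 261.
ΔQ = 261 − 318 = -57.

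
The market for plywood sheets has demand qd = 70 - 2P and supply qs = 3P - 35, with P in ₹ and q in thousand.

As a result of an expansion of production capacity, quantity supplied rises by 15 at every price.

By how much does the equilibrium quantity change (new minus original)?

+6

Before the shock: 70 - 2P = 3P - 35 ⇒ 105 = 5P ⇒ P = 21, q = 28.
The shock moves the curves to qd = 70 - 2P and qs = 3P - 20.
Setting them equal: 70 - 2P = 3P - 20 → 90 = 5P, so P = 18 and q = 34.
Δq = 34 − 28 = +6.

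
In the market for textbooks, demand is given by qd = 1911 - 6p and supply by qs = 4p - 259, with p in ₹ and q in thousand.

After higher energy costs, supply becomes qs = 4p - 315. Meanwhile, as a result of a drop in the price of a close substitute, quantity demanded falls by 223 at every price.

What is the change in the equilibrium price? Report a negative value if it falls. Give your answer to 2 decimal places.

-16.70

Original equilibrium: 1911 - 6p = 4p - 259 gives 2170 = 10p, so p = 217 and q = 609.
The shock moves the curves to qd = 1688 - 6p and qs = 4p - 315.
Clearing the new market: 1688 - 6p = 4p - 315, so p = 200.3 and q = 486.2.
Δp = 200.3 − 217 = -16.70.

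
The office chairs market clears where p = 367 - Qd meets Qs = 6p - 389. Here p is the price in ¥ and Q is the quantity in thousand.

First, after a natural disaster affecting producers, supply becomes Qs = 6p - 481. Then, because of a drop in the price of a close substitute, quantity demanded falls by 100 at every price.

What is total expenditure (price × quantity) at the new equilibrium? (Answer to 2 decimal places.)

17112.41

Before the shock: 367 - p = 6p - 389 ⇒ 756 = 7p ⇒ p = 108, Q = 259.
The new curves are Qd = 267 - p (demand) and Qs = 6p - 481 (supply).
Equate the new curves: 267 - p = 6p - 481, giving 748 = 7p, p = 748/7 ≈ 106.8571, Q = 1121/7 ≈ 160.1429.
New expenditure = 106.8571 × 160.1429 = 17112.41.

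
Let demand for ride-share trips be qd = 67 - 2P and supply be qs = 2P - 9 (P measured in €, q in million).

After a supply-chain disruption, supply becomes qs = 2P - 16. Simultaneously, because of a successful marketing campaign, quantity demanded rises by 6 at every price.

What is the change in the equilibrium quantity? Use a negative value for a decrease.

-0.5

Before the shock: 67 - 2P = 2P - 9 ⇒ 76 = 4P ⇒ P = 19, q = 29.
After the shift, demand is qd = 73 - 2P and supply is qs = 2P - 16.
Clearing the new market: 73 - 2P = 2P - 16, so P = 22.25 and q = 28.5.
Δq = 28.5 − 29 = -0.5.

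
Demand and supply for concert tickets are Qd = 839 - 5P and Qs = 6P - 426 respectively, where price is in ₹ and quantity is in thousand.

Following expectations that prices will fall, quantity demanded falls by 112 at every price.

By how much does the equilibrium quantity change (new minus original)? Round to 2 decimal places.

Original equilibrium: 839 - 5P = 6P - 426 gives 1265 = 11P, so P = 115 and Q = 264.
The new curves are Qd = 727 - 5P (demand) and Qs = 6P - 426 (supply).
New equilibrium: 727 - 5P = 6P - 426 ⇒ 1153 = 11P ⇒ P = 1153/11 ≈ 104.8182, Q = 2232/11 ≈ 202.9091.
ΔQ = 202.9091 − 264 = -61.09.

-61.09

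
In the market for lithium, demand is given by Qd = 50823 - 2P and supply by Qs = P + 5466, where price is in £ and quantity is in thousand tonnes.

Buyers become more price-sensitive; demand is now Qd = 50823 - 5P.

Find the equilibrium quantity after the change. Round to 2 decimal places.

Initially, 50823 - 2P = P + 5466, so 45357 = 3P and P = 15119, Q = 20585.
With the change applied: demand Qd = 50823 - 5P, supply Qs = P + 5466.
Equate the new curves: 50823 - 5P = P + 5466, giving 45357 = 6P, P = 7559.5, Q = 13025.5.

13025.50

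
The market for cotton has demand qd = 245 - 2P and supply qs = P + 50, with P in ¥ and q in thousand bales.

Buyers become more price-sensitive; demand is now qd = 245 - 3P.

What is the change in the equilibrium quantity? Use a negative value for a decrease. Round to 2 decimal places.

Original equilibrium: 245 - 2P = P + 50 gives 195 = 3P, so P = 65 and q = 115.
The shock moves the curves to qd = 245 - 3P and qs = P + 50.
Equate the new curves: 245 - 3P = P + 50, giving 195 = 4P, P = 48.75, q = 98.75.
Δq = 98.75 − 115 = -16.25.

-16.25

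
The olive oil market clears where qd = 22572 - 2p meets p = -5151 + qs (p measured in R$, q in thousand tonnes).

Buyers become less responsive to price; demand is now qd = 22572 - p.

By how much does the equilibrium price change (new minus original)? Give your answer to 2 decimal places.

+2903.50

Solve the original market: 22572 - 2p = p + 5151, hence p = 5807 and q = 10958.
The new curves are qd = 22572 - p (demand) and qs = p + 5151 (supply).
Setting them equal: 22572 - p = p + 5151 → 17421 = 2p, so p = 8710.5 and q = 13861.5.
Δp = 8710.5 − 5807 = +2903.50.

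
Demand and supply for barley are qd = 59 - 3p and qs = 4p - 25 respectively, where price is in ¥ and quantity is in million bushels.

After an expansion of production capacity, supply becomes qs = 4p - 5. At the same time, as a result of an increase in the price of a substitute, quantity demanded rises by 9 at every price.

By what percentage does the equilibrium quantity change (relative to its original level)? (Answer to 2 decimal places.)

+59.63

Before the shock: 59 - 3p = 4p - 25 ⇒ 84 = 7p ⇒ p = 12, q = 23.
The new curves are qd = 68 - 3p (demand) and qs = 4p - 5 (supply).
New equilibrium: 68 - 3p = 4p - 5 ⇒ 73 = 7p ⇒ p = 73/7 ≈ 10.4286, q = 257/7 ≈ 36.7143.
%Δq = (36.7143 − 23) / 23 × 100 = +59.63%.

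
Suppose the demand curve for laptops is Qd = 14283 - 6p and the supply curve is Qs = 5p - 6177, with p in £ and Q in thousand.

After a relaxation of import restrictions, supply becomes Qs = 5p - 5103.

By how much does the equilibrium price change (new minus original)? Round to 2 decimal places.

Original equilibrium: 14283 - 6p = 5p - 6177 gives 20460 = 11p, so p = 1860 and Q = 3123.
The shock moves the curves to Qd = 14283 - 6p and Qs = 5p - 5103.
New equilibrium: 14283 - 6p = 5p - 5103 ⇒ 19386 = 11p ⇒ p = 19386/11 ≈ 1762.3636, Q = 40797/11 ≈ 3708.8182.
Δp = 1762.3636 − 1860 = -97.64.

-97.64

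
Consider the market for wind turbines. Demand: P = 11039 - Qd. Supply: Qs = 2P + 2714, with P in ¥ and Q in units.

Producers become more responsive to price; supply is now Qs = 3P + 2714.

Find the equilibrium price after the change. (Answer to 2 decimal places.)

Solve the original market: 11039 - P = 2P + 2714, hence P = 2775 and Q = 8264.
The new curves are Qd = 11039 - P (demand) and Qs = 3P + 2714 (supply).
Equate the new curves: 11039 - P = 3P + 2714, giving 8325 = 4P, P = 2081.25, Q = 8957.75.

2081.25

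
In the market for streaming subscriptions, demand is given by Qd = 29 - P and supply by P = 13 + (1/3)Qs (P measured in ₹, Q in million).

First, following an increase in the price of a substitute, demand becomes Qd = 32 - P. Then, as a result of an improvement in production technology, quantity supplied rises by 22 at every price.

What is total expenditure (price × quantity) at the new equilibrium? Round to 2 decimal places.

241.94

Solve the original market: 29 - P = 3P - 39, hence P = 17 and Q = 12.
The shock moves the curves to Qd = 32 - P and Qs = 3P - 17.
Equate the new curves: 32 - P = 3P - 17, giving 49 = 4P, P = 12.25, Q = 19.75.
New expenditure = 12.25 × 19.75 = 241.94.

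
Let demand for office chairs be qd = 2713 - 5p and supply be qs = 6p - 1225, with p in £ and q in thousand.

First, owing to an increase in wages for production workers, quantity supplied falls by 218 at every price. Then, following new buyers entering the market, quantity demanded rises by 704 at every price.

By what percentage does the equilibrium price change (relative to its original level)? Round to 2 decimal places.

Original equilibrium: 2713 - 5p = 6p - 1225 gives 3938 = 11p, so p = 358 and q = 923.
The new curves are qd = 3417 - 5p (demand) and qs = 6p - 1443 (supply).
Setting them equal: 3417 - 5p = 6p - 1443 → 4860 = 11p, so p = 4860/11 ≈ 441.8182 and q = 13287/11 ≈ 1207.9091.
%Δp = (441.8182 − 358) / 358 × 100 = +23.41%.

+23.41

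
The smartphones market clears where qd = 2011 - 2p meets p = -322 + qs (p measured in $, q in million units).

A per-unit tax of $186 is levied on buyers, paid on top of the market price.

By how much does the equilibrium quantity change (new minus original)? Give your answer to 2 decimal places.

-124.00

Solve the original market: 2011 - 2p = p + 322, hence p = 563 and q = 885.
Since buyers pay the price plus the tax, the effective demand curve becomes qd = 1639 - 2p.
Equate the new curves: 1639 - 2p = p + 322, giving 1317 = 3p, p = 439, q = 761.
Δq = 761 − 885 = -124.00.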